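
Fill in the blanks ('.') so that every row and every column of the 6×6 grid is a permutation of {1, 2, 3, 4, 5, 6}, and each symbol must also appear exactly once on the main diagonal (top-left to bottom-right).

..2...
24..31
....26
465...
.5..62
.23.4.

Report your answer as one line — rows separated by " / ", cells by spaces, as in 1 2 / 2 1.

3 1 2 6 5 4 / 2 4 6 5 3 1 / 5 3 1 4 2 6 / 4 6 5 2 1 3 / 1 5 4 3 6 2 / 6 2 3 1 4 5

Cell (r2,c3): row 2 has {1,2,3,4}; column 3 has {2,3,5} → 6.
Cell (r2,c4): row 2 has {1,2,3,4,6}; column 4 is empty so far → 5.
Cell (r3,c3): row 3 has {2,6}; column 3 has {2,3,5,6}; the diagonal has {4,6} → 1.
Cell (r4,c5): row 4 has {4,5,6}; column 5 has {2,3,4,6} → 1.
Cell (r4,c6): row 4 has {1,4,5,6}; column 6 has {1,2,6} → 3.
Cell (r5,c3): row 5 has {2,5,6}; column 3 has {1,2,3,5,6} → 4.
Cell (r6,c6): row 6 has {2,3,4}; column 6 has {1,2,3,6}; the diagonal has {1,4,6} → 5.
Cell (r1,c1): row 1 has {2}; column 1 has {2,4}; the diagonal has {1,4,5,6} → 3.
Cell (r1,c2): row 1 has {2,3}; column 2 has {2,4,5,6} → 1.
Cell (r1,c5): row 1 has {1,2,3}; column 5 has {1,2,3,4,6} → 5.
Cell (r1,c6): row 1 has {1,2,3,5}; column 6 has {1,2,3,5,6} → 4.
Cell (r3,c1): row 3 has {1,2,6}; column 1 has {2,3,4} → 5.
Cell (r3,c2): row 3 has {1,2,5,6}; column 2 has {1,2,4,5,6} → 3.
Cell (r3,c4): row 3 has {1,2,3,5,6}; column 4 has {5} → 4.
Cell (r4,c4): row 4 has {1,3,4,5,6}; column 4 has {4,5}; the diagonal has {1,3,4,5,6} → 2.
Cell (r5,c1): row 5 has {2,4,5,6}; column 1 has {2,3,4,5} → 1.
Cell (r5,c4): row 5 has {1,2,4,5,6}; column 4 has {2,4,5} → 3.
Cell (r6,c1): row 6 has {2,3,4,5}; column 1 has {1,2,3,4,5} → 6.
Cell (r6,c4): row 6 has {2,3,4,5,6}; column 4 has {2,3,4,5} → 1.
Cell (r1,c4): row 1 has {1,2,3,4,5}; column 4 has {1,2,3,4,5} → 6.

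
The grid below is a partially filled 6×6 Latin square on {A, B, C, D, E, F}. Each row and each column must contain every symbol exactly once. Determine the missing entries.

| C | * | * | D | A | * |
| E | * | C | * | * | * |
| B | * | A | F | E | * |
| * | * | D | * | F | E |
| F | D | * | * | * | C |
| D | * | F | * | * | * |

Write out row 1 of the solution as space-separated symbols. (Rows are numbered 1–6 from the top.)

C E B D A F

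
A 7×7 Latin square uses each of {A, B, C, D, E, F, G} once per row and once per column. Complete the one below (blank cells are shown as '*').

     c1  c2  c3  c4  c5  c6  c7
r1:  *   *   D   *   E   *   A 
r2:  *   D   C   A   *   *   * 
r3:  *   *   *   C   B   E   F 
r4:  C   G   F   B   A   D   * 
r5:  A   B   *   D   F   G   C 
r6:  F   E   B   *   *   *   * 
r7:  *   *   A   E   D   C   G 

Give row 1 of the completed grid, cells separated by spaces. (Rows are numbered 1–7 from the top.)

(r2,c5) = G
(r3,c2) = A
(r3,c3) = G
(r4,c7) = E
(r5,c3) = E
(r6,c4) = G
(r6,c5) = C
(r6,c6) = A
(r6,c7) = D
(r7,c1) = B
(r7,c2) = F
(r1,c1) = G
(r1,c2) = C
(r1,c4) = F
(r1,c6) = B

G C D F E B A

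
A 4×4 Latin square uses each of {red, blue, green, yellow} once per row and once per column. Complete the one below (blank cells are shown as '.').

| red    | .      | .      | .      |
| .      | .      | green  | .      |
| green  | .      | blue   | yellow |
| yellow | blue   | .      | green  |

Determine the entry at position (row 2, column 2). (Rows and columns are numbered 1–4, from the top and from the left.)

yellow

(r1,c3): row 1 has {red}; column 3 has {blue,green}, so it must be yellow.
(r1,c4): row 1 has {red,yellow}; column 4 has {green,yellow}, so it must be blue.
(r2,c1): row 2 has {green}; column 1 has {red,green,yellow}, so it must be blue.
(r2,c4): row 2 has {blue,green}; column 4 has {blue,green,yellow}, so it must be red.
(r3,c2): row 3 has {blue,green,yellow}; column 2 has {blue}, so it must be red.
(r4,c3): row 4 has {blue,green,yellow}; column 3 has {blue,green,yellow}, so it must be red.
(r1,c2): row 1 has {red,blue,yellow}; column 2 has {red,blue}, so it must be green.
(r2,c2): row 2 has {red,blue,green}; column 2 has {red,blue,green}, so it must be yellow.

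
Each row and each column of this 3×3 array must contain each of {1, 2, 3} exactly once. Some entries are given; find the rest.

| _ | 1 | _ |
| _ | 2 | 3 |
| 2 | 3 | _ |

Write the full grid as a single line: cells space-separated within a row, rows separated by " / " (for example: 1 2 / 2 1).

(r1,c1) = 3
(r1,c3) = 2
(r2,c1) = 1
(r3,c3) = 1

3 1 2 / 1 2 3 / 2 3 1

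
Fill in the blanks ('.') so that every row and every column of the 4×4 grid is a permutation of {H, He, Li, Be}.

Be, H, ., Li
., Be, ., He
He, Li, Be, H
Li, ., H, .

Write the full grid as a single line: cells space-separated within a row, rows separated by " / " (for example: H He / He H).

(r1,c3) = He
(r2,c1) = H
(r2,c3) = Li
(r4,c2) = He
(r4,c4) = Be

Be H He Li / H Be Li He / He Li Be H / Li He H Be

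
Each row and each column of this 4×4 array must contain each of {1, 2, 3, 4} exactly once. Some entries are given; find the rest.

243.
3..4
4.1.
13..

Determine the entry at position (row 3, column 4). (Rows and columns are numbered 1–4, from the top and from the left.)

At row 1, column 4: row 1 has {2,3,4}; column 4 has {4}; that leaves 1.
At row 2, column 3: row 2 has {3,4}; column 3 has {1,3}; that leaves 2.
At row 3, column 2: row 3 has {1,4}; column 2 has {3,4}; that leaves 2.
At row 3, column 4: row 3 has {1,2,4}; column 4 has {1,4}; that leaves 3.

3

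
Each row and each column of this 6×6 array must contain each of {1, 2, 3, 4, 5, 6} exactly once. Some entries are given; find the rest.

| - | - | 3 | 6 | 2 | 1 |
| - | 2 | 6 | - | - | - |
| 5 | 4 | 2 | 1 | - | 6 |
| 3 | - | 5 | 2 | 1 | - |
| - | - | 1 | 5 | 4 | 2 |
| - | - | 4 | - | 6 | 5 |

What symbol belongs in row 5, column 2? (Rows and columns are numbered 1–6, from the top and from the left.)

Cell (r1,c1): row 1 has {1,2,3,6}; column 1 has {3,5} → 4.
Cell (r1,c2): row 1 has {1,2,3,4,6}; column 2 has {2,4} → 5.
Cell (r2,c1): row 2 has {2,6}; column 1 has {3,4,5} → 1.
Cell (r3,c5): row 3 has {1,2,4,5,6}; column 5 has {1,2,4,6} → 3.
Cell (r4,c2): row 4 has {1,2,3,5}; column 2 has {2,4,5} → 6.
Cell (r4,c6): row 4 has {1,2,3,5,6}; column 6 has {1,2,5,6} → 4.
Cell (r5,c1): row 5 has {1,2,4,5}; column 1 has {1,3,4,5} → 6.
Cell (r5,c2): row 5 has {1,2,4,5,6}; column 2 has {2,4,5,6} → 3.

3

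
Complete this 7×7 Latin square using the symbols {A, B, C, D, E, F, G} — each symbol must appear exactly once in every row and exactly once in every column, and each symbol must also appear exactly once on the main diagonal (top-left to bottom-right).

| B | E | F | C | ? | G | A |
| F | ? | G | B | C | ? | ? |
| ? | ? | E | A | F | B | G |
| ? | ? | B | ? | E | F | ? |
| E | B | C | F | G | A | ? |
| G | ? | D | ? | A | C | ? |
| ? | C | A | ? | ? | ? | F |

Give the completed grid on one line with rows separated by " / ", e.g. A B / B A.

(r1,c5) = D
(r3,c2) = D
(r4,c4) = D
(r4,c7) = C
(r5,c7) = D
(r6,c2) = F
(r6,c4) = E
(r6,c7) = B
(r7,c1) = D
(r7,c4) = G
(r7,c5) = B
(r7,c6) = E
(r2,c2) = A
(r2,c6) = D
(r2,c7) = E
(r3,c1) = C
(r4,c1) = A
(r4,c2) = G

B E F C D G A / F A G B C D E / C D E A F B G / A G B D E F C / E B C F G A D / G F D E A C B / D C A G B E F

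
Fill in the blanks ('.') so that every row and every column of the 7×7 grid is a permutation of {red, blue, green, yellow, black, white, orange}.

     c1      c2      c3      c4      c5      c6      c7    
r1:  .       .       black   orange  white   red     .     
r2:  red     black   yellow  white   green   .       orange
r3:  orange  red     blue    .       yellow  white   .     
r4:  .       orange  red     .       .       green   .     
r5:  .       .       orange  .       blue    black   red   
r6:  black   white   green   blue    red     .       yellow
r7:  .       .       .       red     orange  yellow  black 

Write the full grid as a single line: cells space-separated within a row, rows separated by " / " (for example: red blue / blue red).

(r2,c6): row 2 has {red,green,yellow,black,white,orange}; column 6 has {red,green,yellow,black,white}, so it must be blue.
(r3,c7): row 3 has {red,blue,yellow,white,orange}; column 7 has {red,yellow,black,orange}, so it must be green.
(r4,c5): row 4 has {red,green,orange}; column 5 has {red,blue,green,yellow,white,orange}, so it must be black.
(r6,c6): row 6 has {red,blue,green,yellow,black,white}; column 6 has {red,blue,green,yellow,black,white}, so it must be orange.
(r7,c3): row 7 has {red,yellow,black,orange}; column 3 has {red,blue,green,yellow,black,orange}, so it must be white.
(r1,c7): row 1 has {red,black,white,orange}; column 7 has {red,green,yellow,black,orange}, so it must be blue.
(r3,c4): row 3 has {red,blue,green,yellow,white,orange}; column 4 has {red,blue,white,orange}, so it must be black.
(r4,c4): row 4 has {red,green,black,orange}; column 4 has {red,blue,black,white,orange}, so it must be yellow.
(r4,c7): row 4 has {red,green,yellow,black,orange}; column 7 has {red,blue,green,yellow,black,orange}, so it must be white.
(r5,c4): row 5 has {red,blue,black,orange}; column 4 has {red,blue,yellow,black,white,orange}, so it must be green.
(r4,c1): row 4 has {red,green,yellow,black,white,orange}; column 1 has {red,black,orange}, so it must be blue.
(r5,c2): row 5 has {red,blue,green,black,orange}; column 2 has {red,black,white,orange}, so it must be yellow.
(r7,c1): row 7 has {red,yellow,black,white,orange}; column 1 has {red,blue,black,orange}, so it must be green.
(r7,c2): row 7 has {red,green,yellow,black,white,orange}; column 2 has {red,yellow,black,white,orange}, so it must be blue.
(r1,c1): row 1 has {red,blue,black,white,orange}; column 1 has {red,blue,green,black,orange}, so it must be yellow.
(r1,c2): row 1 has {red,blue,yellow,black,white,orange}; column 2 has {red,blue,yellow,black,white,orange}, so it must be green.
(r5,c1): row 5 has {red,blue,green,yellow,black,orange}; column 1 has {red,blue,green,yellow,black,orange}, so it must be white.

yellow green black orange white red blue / red black yellow white green blue orange / orange red blue black yellow white green / blue orange red yellow black green white / white yellow orange green blue black red / black white green blue red orange yellow / green blue white red orange yellow black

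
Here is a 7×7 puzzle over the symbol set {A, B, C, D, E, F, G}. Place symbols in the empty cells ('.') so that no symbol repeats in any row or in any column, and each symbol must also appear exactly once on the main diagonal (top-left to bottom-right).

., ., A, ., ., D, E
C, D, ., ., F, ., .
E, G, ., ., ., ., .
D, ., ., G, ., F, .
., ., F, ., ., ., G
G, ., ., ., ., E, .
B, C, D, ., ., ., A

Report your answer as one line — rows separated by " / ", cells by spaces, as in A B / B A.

(r1,c1): row 1 has {A,D,E}; column 1 has {B,C,D,E,G}; the diagonal has {A,D,E,G}, so it must be F.
(r1,c2): row 1 has {A,D,E,F}; column 2 has {C,D,G}, so it must be B.
(r1,c4): row 1 has {A,B,D,E,F}; column 4 has {G}, so it must be C.
(r1,c5): row 1 has {A,B,C,D,E,F}; column 5 has {F}, so it must be G.
(r2,c7): row 2 has {C,D,F}; column 7 has {A,E,G}, so it must be B.
(r4,c7): row 4 has {D,F,G}; column 7 has {A,B,E,G}, so it must be C.
(r5,c1): row 5 has {F,G}; column 1 has {B,C,D,E,F,G}, so it must be A.
(r5,c2): row 5 has {A,F,G}; column 2 has {B,C,D,G}, so it must be E.
(r7,c5): row 7 has {A,B,C,D}; column 5 has {F,G}, so it must be E.
(r7,c6): row 7 has {A,B,C,D,E}; column 6 has {D,E,F}, so it must be G.
(r2,c6): row 2 has {B,C,D,F}; column 6 has {D,E,F,G}, so it must be A.
(r4,c2): row 4 has {C,D,F,G}; column 2 has {B,C,D,E,G}, so it must be A.
(r4,c5): row 4 has {A,C,D,F,G}; column 5 has {E,F,G}, so it must be B.
(r5,c5): row 5 has {A,E,F,G}; column 5 has {B,E,F,G}; the diagonal has {A,D,E,F,G}, so it must be C.
(r5,c6): row 5 has {A,C,E,F,G}; column 6 has {A,D,E,F,G}, so it must be B.
(r6,c2): row 6 has {E,G}; column 2 has {A,B,C,D,E,G}, so it must be F.
(r6,c7): row 6 has {E,F,G}; column 7 has {A,B,C,E,G}, so it must be D.
(r7,c4): row 7 has {A,B,C,D,E,G}; column 4 has {C,G}, so it must be F.
(r2,c4): row 2 has {A,B,C,D,F}; column 4 has {C,F,G}, so it must be E.
(r3,c3): row 3 has {E,G}; column 3 has {A,D,F}; the diagonal has {A,C,D,E,F,G}, so it must be B.
(r3,c6): row 3 has {B,E,G}; column 6 has {A,B,D,E,F,G}, so it must be C.
(r3,c7): row 3 has {B,C,E,G}; column 7 has {A,B,C,D,E,G}, so it must be F.
(r4,c3): row 4 has {A,B,C,D,F,G}; column 3 has {A,B,D,F}, so it must be E.
(r5,c4): row 5 has {A,B,C,E,F,G}; column 4 has {C,E,F,G}, so it must be D.
(r6,c3): row 6 has {D,E,F,G}; column 3 has {A,B,D,E,F}, so it must be C.
(r6,c5): row 6 has {C,D,E,F,G}; column 5 has {B,C,E,F,G}, so it must be A.
(r2,c3): row 2 has {A,B,C,D,E,F}; column 3 has {A,B,C,D,E,F}, so it must be G.
(r3,c4): row 3 has {B,C,E,F,G}; column 4 has {C,D,E,F,G}, so it must be A.
(r3,c5): row 3 has {A,B,C,E,F,G}; column 5 has {A,B,C,E,F,G}, so it must be D.
(r6,c4): row 6 has {A,C,D,E,F,G}; column 4 has {A,C,D,E,F,G}, so it must be B.

F B A C G D E / C D G E F A B / E G B A D C F / D A E G B F C / A E F D C B G / G F C B A E D / B C D F E G A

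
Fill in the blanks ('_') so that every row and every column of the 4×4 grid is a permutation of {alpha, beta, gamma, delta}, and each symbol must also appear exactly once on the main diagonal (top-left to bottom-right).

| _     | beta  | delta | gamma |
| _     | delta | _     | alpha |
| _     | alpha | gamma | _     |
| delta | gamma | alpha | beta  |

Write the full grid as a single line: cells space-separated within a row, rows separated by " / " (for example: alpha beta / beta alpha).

(r1,c1) = alpha
(r2,c3) = beta
(r3,c1) = beta
(r3,c4) = delta
(r2,c1) = gamma

alpha beta delta gamma / gamma delta beta alpha / beta alpha gamma delta / delta gamma alpha beta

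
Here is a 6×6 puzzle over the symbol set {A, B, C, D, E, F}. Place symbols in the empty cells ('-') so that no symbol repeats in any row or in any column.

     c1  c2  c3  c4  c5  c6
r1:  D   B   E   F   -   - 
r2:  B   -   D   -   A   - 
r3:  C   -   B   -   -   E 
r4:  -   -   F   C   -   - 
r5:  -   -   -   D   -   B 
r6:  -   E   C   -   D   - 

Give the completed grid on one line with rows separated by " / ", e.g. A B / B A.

D B E F C A / B F D E A C / C D B A F E / E A F C B D / F C A D E B / A E C B D F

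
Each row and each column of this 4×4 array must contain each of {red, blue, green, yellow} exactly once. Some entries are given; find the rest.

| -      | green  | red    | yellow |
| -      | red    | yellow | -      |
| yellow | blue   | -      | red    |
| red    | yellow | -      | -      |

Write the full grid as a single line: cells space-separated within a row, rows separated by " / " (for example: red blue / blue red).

(r1,c1): row 1 has {red,green,yellow}; column 1 has {red,yellow}, so it must be blue.
(r2,c1): row 2 has {red,yellow}; column 1 has {red,blue,yellow}, so it must be green.
(r2,c4): row 2 has {red,green,yellow}; column 4 has {red,yellow}, so it must be blue.
(r3,c3): row 3 has {red,blue,yellow}; column 3 has {red,yellow}, so it must be green.
(r4,c3): row 4 has {red,yellow}; column 3 has {red,green,yellow}, so it must be blue.
(r4,c4): row 4 has {red,blue,yellow}; column 4 has {red,blue,yellow}, so it must be green.

blue green red yellow / green red yellow blue / yellow blue green red / red yellow blue green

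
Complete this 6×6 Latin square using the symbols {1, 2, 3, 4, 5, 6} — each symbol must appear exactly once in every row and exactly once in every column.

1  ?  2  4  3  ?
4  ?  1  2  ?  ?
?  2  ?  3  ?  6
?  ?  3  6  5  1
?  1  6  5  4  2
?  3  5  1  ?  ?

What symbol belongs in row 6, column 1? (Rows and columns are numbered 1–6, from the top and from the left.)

6

(r1,c6): row 1 has {1,2,3,4}; column 6 has {1,2,6}, so it must be 5.
(r2,c5): row 2 has {1,2,4}; column 5 has {3,4,5}, so it must be 6.
(r2,c6): row 2 has {1,2,4,6}; column 6 has {1,2,5,6}, so it must be 3.
(r3,c1): row 3 has {2,3,6}; column 1 has {1,4}, so it must be 5.
(r3,c3): row 3 has {2,3,5,6}; column 3 has {1,2,3,5,6}, so it must be 4.
(r3,c5): row 3 has {2,3,4,5,6}; column 5 has {3,4,5,6}, so it must be 1.
(r4,c1): row 4 has {1,3,5,6}; column 1 has {1,4,5}, so it must be 2.
(r4,c2): row 4 has {1,2,3,5,6}; column 2 has {1,2,3}, so it must be 4.
(r5,c1): row 5 has {1,2,4,5,6}; column 1 has {1,2,4,5}, so it must be 3.
(r6,c1): row 6 has {1,3,5}; column 1 has {1,2,3,4,5}, so it must be 6.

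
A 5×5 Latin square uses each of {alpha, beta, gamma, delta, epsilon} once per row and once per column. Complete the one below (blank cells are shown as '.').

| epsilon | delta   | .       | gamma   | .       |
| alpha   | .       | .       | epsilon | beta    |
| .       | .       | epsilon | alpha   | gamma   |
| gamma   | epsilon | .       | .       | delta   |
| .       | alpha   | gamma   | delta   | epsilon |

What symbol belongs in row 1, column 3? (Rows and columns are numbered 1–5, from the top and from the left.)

beta

At row 1, column 5: row 1 has {gamma,delta,epsilon}; column 5 has {beta,gamma,delta,epsilon}; that leaves alpha.
At row 2, column 2: row 2 has {alpha,beta,epsilon}; column 2 has {alpha,delta,epsilon}; that leaves gamma.
At row 2, column 3: row 2 has {alpha,beta,gamma,epsilon}; column 3 has {gamma,epsilon}; that leaves delta.
At row 3, column 2: row 3 has {alpha,gamma,epsilon}; column 2 has {alpha,gamma,delta,epsilon}; that leaves beta.
At row 4, column 4: row 4 has {gamma,delta,epsilon}; column 4 has {alpha,gamma,delta,epsilon}; that leaves beta.
At row 5, column 1: row 5 has {alpha,gamma,delta,epsilon}; column 1 has {alpha,gamma,epsilon}; that leaves beta.
At row 1, column 3: row 1 has {alpha,gamma,delta,epsilon}; column 3 has {gamma,delta,epsilon}; that leaves beta.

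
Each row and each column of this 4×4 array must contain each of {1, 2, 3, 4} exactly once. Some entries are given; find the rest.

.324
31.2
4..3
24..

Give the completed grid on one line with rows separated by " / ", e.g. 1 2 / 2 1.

1 3 2 4 / 3 1 4 2 / 4 2 1 3 / 2 4 3 1

At row 1, column 1: row 1 has {2,3,4}; column 1 has {2,3,4}; that leaves 1.
At row 2, column 3: row 2 has {1,2,3}; column 3 has {2}; that leaves 4.
At row 3, column 2: row 3 has {3,4}; column 2 has {1,3,4}; that leaves 2.
At row 3, column 3: row 3 has {2,3,4}; column 3 has {2,4}; that leaves 1.
At row 4, column 3: row 4 has {2,4}; column 3 has {1,2,4}; that leaves 3.
At row 4, column 4: row 4 has {2,3,4}; column 4 has {2,3,4}; that leaves 1.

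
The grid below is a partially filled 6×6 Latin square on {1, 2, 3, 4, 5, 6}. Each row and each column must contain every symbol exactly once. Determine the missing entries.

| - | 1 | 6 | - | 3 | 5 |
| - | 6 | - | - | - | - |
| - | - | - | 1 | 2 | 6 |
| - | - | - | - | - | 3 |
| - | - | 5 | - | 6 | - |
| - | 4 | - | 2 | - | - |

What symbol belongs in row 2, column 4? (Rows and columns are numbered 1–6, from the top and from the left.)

5

(r1,c4) = 4
(r5,c4) = 3
(r6,c6) = 1
(r1,c1) = 2
(r2,c4) = 5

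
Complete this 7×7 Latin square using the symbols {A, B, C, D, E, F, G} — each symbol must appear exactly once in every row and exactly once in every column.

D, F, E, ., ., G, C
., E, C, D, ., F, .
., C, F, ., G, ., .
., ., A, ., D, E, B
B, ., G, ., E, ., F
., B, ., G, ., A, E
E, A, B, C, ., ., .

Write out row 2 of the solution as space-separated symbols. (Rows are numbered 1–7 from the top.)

G E C D B F A

Cell (r3,c1): row 3 has {C,F,G}; column 1 has {B,D,E} → A.
Cell (r3,c7): row 3 has {A,C,F,G}; column 7 has {B,C,E,F} → D.
Cell (r4,c2): row 4 has {A,B,D,E}; column 2 has {A,B,C,E,F} → G.
Cell (r4,c4): row 4 has {A,B,D,E,G}; column 4 has {C,D,G} → F.
Cell (r5,c2): row 5 has {B,E,F,G}; column 2 has {A,B,C,E,F,G} → D.
Cell (r5,c4): row 5 has {B,D,E,F,G}; column 4 has {C,D,F,G} → A.
Cell (r5,c6): row 5 has {A,B,D,E,F,G}; column 6 has {A,E,F,G} → C.
Cell (r6,c3): row 6 has {A,B,E,G}; column 3 has {A,B,C,E,F,G} → D.
Cell (r7,c5): row 7 has {A,B,C,E}; column 5 has {D,E,G} → F.
Cell (r7,c6): row 7 has {A,B,C,E,F}; column 6 has {A,C,E,F,G} → D.
Cell (r7,c7): row 7 has {A,B,C,D,E,F}; column 7 has {B,C,D,E,F} → G.
Cell (r1,c4): row 1 has {C,D,E,F,G}; column 4 has {A,C,D,F,G} → B.
Cell (r1,c5): row 1 has {B,C,D,E,F,G}; column 5 has {D,E,F,G} → A.
Cell (r2,c1): row 2 has {C,D,E,F}; column 1 has {A,B,D,E} → G.
Cell (r2,c5): row 2 has {C,D,E,F,G}; column 5 has {A,D,E,F,G} → B.
Cell (r2,c7): row 2 has {B,C,D,E,F,G}; column 7 has {B,C,D,E,F,G} → A.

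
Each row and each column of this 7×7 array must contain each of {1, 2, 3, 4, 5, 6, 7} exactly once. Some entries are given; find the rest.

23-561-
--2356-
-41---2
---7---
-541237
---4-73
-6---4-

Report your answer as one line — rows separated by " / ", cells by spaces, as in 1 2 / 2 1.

(r1,c3) = 7
(r1,c7) = 4
(r2,c7) = 1
(r3,c4) = 6
(r3,c6) = 5
(r4,c6) = 2
(r5,c1) = 6
(r6,c5) = 1
(r7,c4) = 2
(r7,c7) = 5
(r2,c2) = 7
(r4,c2) = 1
(r4,c7) = 6
(r6,c1) = 5
(r6,c2) = 2
(r6,c3) = 6
(r7,c3) = 3
(r7,c5) = 7
(r2,c1) = 4
(r3,c5) = 3
(r4,c1) = 3
(r4,c3) = 5
(r4,c5) = 4
(r7,c1) = 1
(r3,c1) = 7

2 3 7 5 6 1 4 / 4 7 2 3 5 6 1 / 7 4 1 6 3 5 2 / 3 1 5 7 4 2 6 / 6 5 4 1 2 3 7 / 5 2 6 4 1 7 3 / 1 6 3 2 7 4 5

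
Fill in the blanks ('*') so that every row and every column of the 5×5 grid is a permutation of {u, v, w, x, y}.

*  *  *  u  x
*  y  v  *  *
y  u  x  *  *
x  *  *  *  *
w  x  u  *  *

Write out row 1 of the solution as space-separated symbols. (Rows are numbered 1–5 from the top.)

v w y u x

(r1,c1) = v
(r1,c2) = w
(r1,c3) = y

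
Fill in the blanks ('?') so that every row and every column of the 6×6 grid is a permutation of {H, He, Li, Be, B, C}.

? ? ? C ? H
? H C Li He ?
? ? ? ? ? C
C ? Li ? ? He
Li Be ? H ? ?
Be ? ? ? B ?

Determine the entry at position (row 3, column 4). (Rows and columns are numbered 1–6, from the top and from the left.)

(r2,c1): row 2 has {H,He,Li,C}; column 1 has {Li,Be,C}, so it must be B.
(r2,c6): row 2 has {H,He,Li,B,C}; column 6 has {H,He,C}, so it must be Be.
(r4,c2): row 4 has {He,Li,C}; column 2 has {H,Be}, so it must be B.
(r4,c4): row 4 has {He,Li,B,C}; column 4 has {H,Li,C}, so it must be Be.
(r4,c5): row 4 has {He,Li,Be,B,C}; column 5 has {He,B}, so it must be H.
(r5,c5): row 5 has {H,Li,Be}; column 5 has {H,He,B}, so it must be C.
(r5,c6): row 5 has {H,Li,Be,C}; column 6 has {H,He,Be,C}, so it must be B.
(r6,c4): row 6 has {Be,B}; column 4 has {H,Li,Be,C}, so it must be He.
(r6,c6): row 6 has {He,Be,B}; column 6 has {H,He,Be,B,C}, so it must be Li.
(r1,c1): row 1 has {H,C}; column 1 has {Li,Be,B,C}, so it must be He.
(r1,c2): row 1 has {H,He,C}; column 2 has {H,Be,B}, so it must be Li.
(r1,c5): row 1 has {H,He,Li,C}; column 5 has {H,He,B,C}, so it must be Be.
(r3,c1): row 3 has {C}; column 1 has {He,Li,Be,B,C}, so it must be H.
(r3,c2): row 3 has {H,C}; column 2 has {H,Li,Be,B}, so it must be He.
(r3,c4): row 3 has {H,He,C}; column 4 has {H,He,Li,Be,C}, so it must be B.

B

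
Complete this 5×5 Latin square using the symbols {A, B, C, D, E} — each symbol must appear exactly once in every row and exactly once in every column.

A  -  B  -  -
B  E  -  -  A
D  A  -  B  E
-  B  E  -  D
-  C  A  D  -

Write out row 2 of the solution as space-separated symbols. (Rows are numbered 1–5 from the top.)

B E D C A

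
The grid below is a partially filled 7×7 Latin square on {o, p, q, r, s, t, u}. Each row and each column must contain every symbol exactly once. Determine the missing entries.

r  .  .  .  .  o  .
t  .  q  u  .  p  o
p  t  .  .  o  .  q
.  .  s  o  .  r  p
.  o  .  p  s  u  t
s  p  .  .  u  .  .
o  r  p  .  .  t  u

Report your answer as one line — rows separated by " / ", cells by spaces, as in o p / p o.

r u t q p o s / t s q u r p o / p t u r o s q / u q s o t r p / q o r p s u t / s p o t u q r / o r p s q t u

(r1,c7): row 1 has {o,r}; column 7 has {o,p,q,t,u}, so it must be s.
(r2,c2): row 2 has {o,p,q,t,u}; column 2 has {o,p,r,t}, so it must be s.
(r2,c5): row 2 has {o,p,q,s,t,u}; column 5 has {o,s,u}, so it must be r.
(r3,c6): row 3 has {o,p,q,t}; column 6 has {o,p,r,t,u}, so it must be s.
(r5,c1): row 5 has {o,p,s,t,u}; column 1 has {o,p,r,s,t}, so it must be q.
(r5,c3): row 5 has {o,p,q,s,t,u}; column 3 has {p,q,s}, so it must be r.
(r6,c6): row 6 has {p,s,u}; column 6 has {o,p,r,s,t,u}, so it must be q.
(r6,c7): row 6 has {p,q,s,u}; column 7 has {o,p,q,s,t,u}, so it must be r.
(r7,c5): row 7 has {o,p,r,t,u}; column 5 has {o,r,s,u}, so it must be q.
(r3,c3): row 3 has {o,p,q,s,t}; column 3 has {p,q,r,s}, so it must be u.
(r3,c4): row 3 has {o,p,q,s,t,u}; column 4 has {o,p,u}, so it must be r.
(r4,c1): row 4 has {o,p,r,s}; column 1 has {o,p,q,r,s,t}, so it must be u.
(r4,c2): row 4 has {o,p,r,s,u}; column 2 has {o,p,r,s,t}, so it must be q.
(r4,c5): row 4 has {o,p,q,r,s,u}; column 5 has {o,q,r,s,u}, so it must be t.
(r6,c4): row 6 has {p,q,r,s,u}; column 4 has {o,p,r,u}, so it must be t.
(r7,c4): row 7 has {o,p,q,r,t,u}; column 4 has {o,p,r,t,u}, so it must be s.
(r1,c2): row 1 has {o,r,s}; column 2 has {o,p,q,r,s,t}, so it must be u.
(r1,c3): row 1 has {o,r,s,u}; column 3 has {p,q,r,s,u}, so it must be t.
(r1,c4): row 1 has {o,r,s,t,u}; column 4 has {o,p,r,s,t,u}, so it must be q.
(r1,c5): row 1 has {o,q,r,s,t,u}; column 5 has {o,q,r,s,t,u}, so it must be p.
(r6,c3): row 6 has {p,q,r,s,t,u}; column 3 has {p,q,r,s,t,u}, so it must be o.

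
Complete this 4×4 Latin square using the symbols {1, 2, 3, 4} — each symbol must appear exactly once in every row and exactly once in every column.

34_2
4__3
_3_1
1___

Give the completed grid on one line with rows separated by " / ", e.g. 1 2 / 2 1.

(r1,c3) = 1
(r2,c3) = 2
(r3,c1) = 2
(r3,c3) = 4
(r4,c2) = 2
(r4,c3) = 3
(r4,c4) = 4
(r2,c2) = 1

3 4 1 2 / 4 1 2 3 / 2 3 4 1 / 1 2 3 4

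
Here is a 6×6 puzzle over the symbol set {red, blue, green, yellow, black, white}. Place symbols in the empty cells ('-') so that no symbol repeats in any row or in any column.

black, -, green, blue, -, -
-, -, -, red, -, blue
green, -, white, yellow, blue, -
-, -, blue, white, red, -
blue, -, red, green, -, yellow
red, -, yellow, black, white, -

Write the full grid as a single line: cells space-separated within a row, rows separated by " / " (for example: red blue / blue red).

black red green blue yellow white / white yellow black red green blue / green black white yellow blue red / yellow green blue white red black / blue white red green black yellow / red blue yellow black white green

At row 1, column 5: row 1 has {blue,green,black}; column 5 has {red,blue,white}; that leaves yellow.
At row 2, column 3: row 2 has {red,blue}; column 3 has {red,blue,green,yellow,white}; that leaves black.
At row 2, column 5: row 2 has {red,blue,black}; column 5 has {red,blue,yellow,white}; that leaves green.
At row 4, column 1: row 4 has {red,blue,white}; column 1 has {red,blue,green,black}; that leaves yellow.
At row 5, column 5: row 5 has {red,blue,green,yellow}; column 5 has {red,blue,green,yellow,white}; that leaves black.
At row 6, column 6: row 6 has {red,yellow,black,white}; column 6 has {blue,yellow}; that leaves green.
At row 2, column 1: row 2 has {red,blue,green,black}; column 1 has {red,blue,green,yellow,black}; that leaves white.
At row 2, column 2: row 2 has {red,blue,green,black,white}; column 2 is empty so far; that leaves yellow.
At row 4, column 6: row 4 has {red,blue,yellow,white}; column 6 has {blue,green,yellow}; that leaves black.
At row 5, column 2: row 5 has {red,blue,green,yellow,black}; column 2 has {yellow}; that leaves white.
At row 6, column 2: row 6 has {red,green,yellow,black,white}; column 2 has {yellow,white}; that leaves blue.
At row 1, column 2: row 1 has {blue,green,yellow,black}; column 2 has {blue,yellow,white}; that leaves red.
At row 1, column 6: row 1 has {red,blue,green,yellow,black}; column 6 has {blue,green,yellow,black}; that leaves white.
At row 3, column 2: row 3 has {blue,green,yellow,white}; column 2 has {red,blue,yellow,white}; that leaves black.
At row 3, column 6: row 3 has {blue,green,yellow,black,white}; column 6 has {blue,green,yellow,black,white}; that leaves red.
At row 4, column 2: row 4 has {red,blue,yellow,black,white}; column 2 has {red,blue,yellow,black,white}; that leaves green.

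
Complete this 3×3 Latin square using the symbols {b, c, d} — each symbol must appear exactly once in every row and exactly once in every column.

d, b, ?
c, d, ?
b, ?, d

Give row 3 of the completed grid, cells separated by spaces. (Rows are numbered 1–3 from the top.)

b c d

(r1,c3): row 1 has {b,d}; column 3 has {d}, so it must be c.
(r2,c3): row 2 has {c,d}; column 3 has {c,d}, so it must be b.
(r3,c2): row 3 has {b,d}; column 2 has {b,d}, so it must be c.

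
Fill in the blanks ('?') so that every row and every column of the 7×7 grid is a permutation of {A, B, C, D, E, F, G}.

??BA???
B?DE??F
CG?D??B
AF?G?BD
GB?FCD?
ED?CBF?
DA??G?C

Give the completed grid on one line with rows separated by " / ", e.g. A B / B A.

(r1,c1): row 1 has {A,B}; column 1 has {A,B,C,D,E,G}, so it must be F.
(r2,c2): row 2 has {B,D,E,F}; column 2 has {A,B,D,F,G}, so it must be C.
(r2,c5): row 2 has {B,C,D,E,F}; column 5 has {B,C,G}, so it must be A.
(r2,c6): row 2 has {A,B,C,D,E,F}; column 6 has {B,D,F}, so it must be G.
(r4,c5): row 4 has {A,B,D,F,G}; column 5 has {A,B,C,G}, so it must be E.
(r7,c4): row 7 has {A,C,D,G}; column 4 has {A,C,D,E,F,G}, so it must be B.
(r7,c6): row 7 has {A,B,C,D,G}; column 6 has {B,D,F,G}, so it must be E.
(r1,c2): row 1 has {A,B,F}; column 2 has {A,B,C,D,F,G}, so it must be E.
(r1,c5): row 1 has {A,B,E,F}; column 5 has {A,B,C,E,G}, so it must be D.
(r1,c6): row 1 has {A,B,D,E,F}; column 6 has {B,D,E,F,G}, so it must be C.
(r1,c7): row 1 has {A,B,C,D,E,F}; column 7 has {B,C,D,F}, so it must be G.
(r3,c5): row 3 has {B,C,D,G}; column 5 has {A,B,C,D,E,G}, so it must be F.
(r3,c6): row 3 has {B,C,D,F,G}; column 6 has {B,C,D,E,F,G}, so it must be A.
(r4,c3): row 4 has {A,B,D,E,F,G}; column 3 has {B,D}, so it must be C.
(r6,c7): row 6 has {B,C,D,E,F}; column 7 has {B,C,D,F,G}, so it must be A.
(r7,c3): row 7 has {A,B,C,D,E,G}; column 3 has {B,C,D}, so it must be F.
(r3,c3): row 3 has {A,B,C,D,F,G}; column 3 has {B,C,D,F}, so it must be E.
(r5,c3): row 5 has {B,C,D,F,G}; column 3 has {B,C,D,E,F}, so it must be A.
(r5,c7): row 5 has {A,B,C,D,F,G}; column 7 has {A,B,C,D,F,G}, so it must be E.
(r6,c3): row 6 has {A,B,C,D,E,F}; column 3 has {A,B,C,D,E,F}, so it must be G.

F E B A D C G / B C D E A G F / C G E D F A B / A F C G E B D / G B A F C D E / E D G C B F A / D A F B G E C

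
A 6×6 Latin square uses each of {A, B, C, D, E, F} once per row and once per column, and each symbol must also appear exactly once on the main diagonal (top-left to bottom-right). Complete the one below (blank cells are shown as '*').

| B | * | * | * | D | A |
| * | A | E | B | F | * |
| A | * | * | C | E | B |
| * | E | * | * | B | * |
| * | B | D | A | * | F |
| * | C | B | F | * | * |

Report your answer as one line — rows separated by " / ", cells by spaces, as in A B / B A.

At row 1, column 2: row 1 has {A,B,D}; column 2 has {A,B,C,E}; that leaves F.
At row 1, column 3: row 1 has {A,B,D,F}; column 3 has {B,D,E}; that leaves C.
At row 1, column 4: row 1 has {A,B,C,D,F}; column 4 has {A,B,C,F}; that leaves E.
At row 3, column 2: row 3 has {A,B,C,E}; column 2 has {A,B,C,E,F}; that leaves D.
At row 3, column 3: row 3 has {A,B,C,D,E}; column 3 has {B,C,D,E}; the diagonal has {A,B}; that leaves F.
At row 4, column 3: row 4 has {B,E}; column 3 has {B,C,D,E,F}; that leaves A.
At row 4, column 4: row 4 has {A,B,E}; column 4 has {A,B,C,E,F}; the diagonal has {A,B,F}; that leaves D.
At row 4, column 6: row 4 has {A,B,D,E}; column 6 has {A,B,F}; that leaves C.
At row 5, column 5: row 5 has {A,B,D,F}; column 5 has {B,D,E,F}; the diagonal has {A,B,D,F}; that leaves C.
At row 6, column 5: row 6 has {B,C,F}; column 5 has {B,C,D,E,F}; that leaves A.
At row 6, column 6: row 6 has {A,B,C,F}; column 6 has {A,B,C,F}; the diagonal has {A,B,C,D,F}; that leaves E.
At row 2, column 6: row 2 has {A,B,E,F}; column 6 has {A,B,C,E,F}; that leaves D.
At row 4, column 1: row 4 has {A,B,C,D,E}; column 1 has {A,B}; that leaves F.
At row 5, column 1: row 5 has {A,B,C,D,F}; column 1 has {A,B,F}; that leaves E.
At row 6, column 1: row 6 has {A,B,C,E,F}; column 1 has {A,B,E,F}; that leaves D.
At row 2, column 1: row 2 has {A,B,D,E,F}; column 1 has {A,B,D,E,F}; that leaves C.

B F C E D A / C A E B F D / A D F C E B / F E A D B C / E B D A C F / D C B F A E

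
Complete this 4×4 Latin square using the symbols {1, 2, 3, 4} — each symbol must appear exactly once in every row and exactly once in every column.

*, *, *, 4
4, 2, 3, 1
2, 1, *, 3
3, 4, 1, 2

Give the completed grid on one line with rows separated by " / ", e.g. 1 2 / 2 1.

(r1,c1) = 1
(r1,c2) = 3
(r1,c3) = 2
(r3,c3) = 4

1 3 2 4 / 4 2 3 1 / 2 1 4 3 / 3 4 1 2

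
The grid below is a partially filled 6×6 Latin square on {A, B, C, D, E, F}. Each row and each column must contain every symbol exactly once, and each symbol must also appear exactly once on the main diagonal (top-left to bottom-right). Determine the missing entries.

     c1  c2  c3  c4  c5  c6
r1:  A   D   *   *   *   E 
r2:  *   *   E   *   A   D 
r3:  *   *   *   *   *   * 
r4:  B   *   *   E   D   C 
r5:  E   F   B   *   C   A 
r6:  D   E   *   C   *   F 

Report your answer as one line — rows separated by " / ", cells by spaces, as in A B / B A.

A D C B F E / C B E F A D / F C D A E B / B A F E D C / E F B D C A / D E A C B F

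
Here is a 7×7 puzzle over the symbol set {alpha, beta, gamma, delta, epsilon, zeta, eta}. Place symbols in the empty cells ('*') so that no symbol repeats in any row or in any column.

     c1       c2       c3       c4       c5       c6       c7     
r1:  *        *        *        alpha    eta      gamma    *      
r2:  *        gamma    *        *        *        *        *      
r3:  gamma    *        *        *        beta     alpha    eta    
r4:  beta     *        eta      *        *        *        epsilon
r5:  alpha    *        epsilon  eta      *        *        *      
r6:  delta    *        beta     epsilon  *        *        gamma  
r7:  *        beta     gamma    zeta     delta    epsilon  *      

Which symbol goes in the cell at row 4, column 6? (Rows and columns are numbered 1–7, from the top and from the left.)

delta

(r3,c4) = delta
(r4,c4) = gamma
(r7,c1) = eta
(r7,c7) = alpha
(r2,c4) = beta
(r3,c3) = zeta
(r1,c3) = delta
(r2,c3) = alpha
(r3,c2) = epsilon
(r1,c2) = zeta
(r1,c7) = beta
(r5,c2) = delta
(r5,c7) = zeta
(r1,c1) = epsilon
(r2,c1) = zeta
(r2,c5) = epsilon
(r2,c7) = delta
(r4,c2) = alpha
(r4,c5) = zeta
(r4,c6) = delta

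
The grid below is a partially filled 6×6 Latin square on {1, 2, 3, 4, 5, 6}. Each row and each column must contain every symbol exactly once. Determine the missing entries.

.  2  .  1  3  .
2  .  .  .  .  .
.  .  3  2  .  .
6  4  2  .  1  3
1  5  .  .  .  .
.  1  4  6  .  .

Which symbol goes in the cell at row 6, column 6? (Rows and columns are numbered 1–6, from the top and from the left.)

(r3,c2): row 3 has {2,3}; column 2 has {1,2,4,5}, so it must be 6.
(r4,c4): row 4 has {1,2,3,4,6}; column 4 has {1,2,6}, so it must be 5.
(r5,c3): row 5 has {1,5}; column 3 has {2,3,4}, so it must be 6.
(r1,c3): row 1 has {1,2,3}; column 3 has {2,3,4,6}, so it must be 5.
(r2,c2): row 2 has {2}; column 2 has {1,2,4,5,6}, so it must be 3.
(r2,c3): row 2 has {2,3}; column 3 has {2,3,4,5,6}, so it must be 1.
(r2,c4): row 2 has {1,2,3}; column 4 has {1,2,5,6}, so it must be 4.
(r5,c4): row 5 has {1,5,6}; column 4 has {1,2,4,5,6}, so it must be 3.
(r1,c1): row 1 has {1,2,3,5}; column 1 has {1,2,6}, so it must be 4.
(r1,c6): row 1 has {1,2,3,4,5}; column 6 has {3}, so it must be 6.
(r2,c6): row 2 has {1,2,3,4}; column 6 has {3,6}, so it must be 5.
(r3,c1): row 3 has {2,3,6}; column 1 has {1,2,4,6}, so it must be 5.
(r3,c5): row 3 has {2,3,5,6}; column 5 has {1,3}, so it must be 4.
(r3,c6): row 3 has {2,3,4,5,6}; column 6 has {3,5,6}, so it must be 1.
(r5,c5): row 5 has {1,3,5,6}; column 5 has {1,3,4}, so it must be 2.
(r5,c6): row 5 has {1,2,3,5,6}; column 6 has {1,3,5,6}, so it must be 4.
(r6,c1): row 6 has {1,4,6}; column 1 has {1,2,4,5,6}, so it must be 3.
(r6,c5): row 6 has {1,3,4,6}; column 5 has {1,2,3,4}, so it must be 5.
(r6,c6): row 6 has {1,3,4,5,6}; column 6 has {1,3,4,5,6}, so it must be 2.

2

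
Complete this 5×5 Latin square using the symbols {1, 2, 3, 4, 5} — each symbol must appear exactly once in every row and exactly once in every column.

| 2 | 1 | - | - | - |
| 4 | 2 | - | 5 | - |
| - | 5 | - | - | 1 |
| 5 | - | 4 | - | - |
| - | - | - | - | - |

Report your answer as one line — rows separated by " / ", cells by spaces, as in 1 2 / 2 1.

2 1 5 3 4 / 4 2 1 5 3 / 3 5 2 4 1 / 5 3 4 1 2 / 1 4 3 2 5

(r2,c5) = 3
(r3,c1) = 3
(r3,c3) = 2
(r3,c4) = 4
(r4,c2) = 3
(r4,c5) = 2
(r5,c1) = 1
(r5,c2) = 4
(r5,c5) = 5
(r1,c4) = 3
(r1,c5) = 4
(r2,c3) = 1
(r4,c4) = 1
(r5,c3) = 3
(r5,c4) = 2
(r1,c3) = 5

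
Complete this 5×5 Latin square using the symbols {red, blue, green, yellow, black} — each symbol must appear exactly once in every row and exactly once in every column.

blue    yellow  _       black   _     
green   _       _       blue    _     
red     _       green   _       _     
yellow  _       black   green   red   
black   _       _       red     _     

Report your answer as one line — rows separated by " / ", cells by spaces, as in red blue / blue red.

Cell (r1,c3): row 1 has {blue,yellow,black}; column 3 has {green,black} → red.
Cell (r1,c5): row 1 has {red,blue,yellow,black}; column 5 has {red} → green.
Cell (r2,c3): row 2 has {blue,green}; column 3 has {red,green,black} → yellow.
Cell (r2,c5): row 2 has {blue,green,yellow}; column 5 has {red,green} → black.
Cell (r3,c4): row 3 has {red,green}; column 4 has {red,blue,green,black} → yellow.
Cell (r3,c5): row 3 has {red,green,yellow}; column 5 has {red,green,black} → blue.
Cell (r4,c2): row 4 has {red,green,yellow,black}; column 2 has {yellow} → blue.
Cell (r5,c2): row 5 has {red,black}; column 2 has {blue,yellow} → green.
Cell (r5,c3): row 5 has {red,green,black}; column 3 has {red,green,yellow,black} → blue.
Cell (r5,c5): row 5 has {red,blue,green,black}; column 5 has {red,blue,green,black} → yellow.
Cell (r2,c2): row 2 has {blue,green,yellow,black}; column 2 has {blue,green,yellow} → red.
Cell (r3,c2): row 3 has {red,blue,green,yellow}; column 2 has {red,blue,green,yellow} → black.

blue yellow red black green / green red yellow blue black / red black green yellow blue / yellow blue black green red / black green blue red yellow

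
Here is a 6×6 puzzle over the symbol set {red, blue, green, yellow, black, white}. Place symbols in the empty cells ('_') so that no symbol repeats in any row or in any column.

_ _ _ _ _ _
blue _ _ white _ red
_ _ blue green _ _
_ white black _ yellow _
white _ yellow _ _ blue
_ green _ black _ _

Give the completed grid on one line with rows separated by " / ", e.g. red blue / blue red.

green blue white yellow red black / blue yellow green white black red / black red blue green white yellow / red white black blue yellow green / white black yellow red green blue / yellow green red black blue white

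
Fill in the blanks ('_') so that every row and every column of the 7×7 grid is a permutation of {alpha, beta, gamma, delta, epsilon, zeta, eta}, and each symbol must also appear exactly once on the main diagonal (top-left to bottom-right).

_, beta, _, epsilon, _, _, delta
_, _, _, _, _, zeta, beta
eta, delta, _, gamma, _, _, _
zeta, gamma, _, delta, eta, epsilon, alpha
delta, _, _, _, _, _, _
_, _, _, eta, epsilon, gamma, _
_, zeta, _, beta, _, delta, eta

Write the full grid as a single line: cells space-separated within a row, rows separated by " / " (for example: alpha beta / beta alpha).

(r1,c1) = alpha
(r1,c6) = eta
(r2,c2) = epsilon
(r2,c4) = alpha
(r4,c3) = beta
(r5,c4) = zeta
(r5,c5) = beta
(r5,c6) = alpha
(r6,c1) = beta
(r6,c2) = alpha
(r6,c7) = zeta
(r2,c1) = gamma
(r2,c5) = delta
(r3,c3) = zeta
(r3,c5) = alpha
(r3,c6) = beta
(r3,c7) = epsilon
(r5,c2) = eta
(r5,c7) = gamma
(r6,c3) = delta
(r7,c1) = epsilon
(r7,c5) = gamma
(r1,c3) = gamma
(r1,c5) = zeta
(r2,c3) = eta
(r5,c3) = epsilon
(r7,c3) = alpha

alpha beta gamma epsilon zeta eta delta / gamma epsilon eta alpha delta zeta beta / eta delta zeta gamma alpha beta epsilon / zeta gamma beta delta eta epsilon alpha / delta eta epsilon zeta beta alpha gamma / beta alpha delta eta epsilon gamma zeta / epsilon zeta alpha beta gamma delta eta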